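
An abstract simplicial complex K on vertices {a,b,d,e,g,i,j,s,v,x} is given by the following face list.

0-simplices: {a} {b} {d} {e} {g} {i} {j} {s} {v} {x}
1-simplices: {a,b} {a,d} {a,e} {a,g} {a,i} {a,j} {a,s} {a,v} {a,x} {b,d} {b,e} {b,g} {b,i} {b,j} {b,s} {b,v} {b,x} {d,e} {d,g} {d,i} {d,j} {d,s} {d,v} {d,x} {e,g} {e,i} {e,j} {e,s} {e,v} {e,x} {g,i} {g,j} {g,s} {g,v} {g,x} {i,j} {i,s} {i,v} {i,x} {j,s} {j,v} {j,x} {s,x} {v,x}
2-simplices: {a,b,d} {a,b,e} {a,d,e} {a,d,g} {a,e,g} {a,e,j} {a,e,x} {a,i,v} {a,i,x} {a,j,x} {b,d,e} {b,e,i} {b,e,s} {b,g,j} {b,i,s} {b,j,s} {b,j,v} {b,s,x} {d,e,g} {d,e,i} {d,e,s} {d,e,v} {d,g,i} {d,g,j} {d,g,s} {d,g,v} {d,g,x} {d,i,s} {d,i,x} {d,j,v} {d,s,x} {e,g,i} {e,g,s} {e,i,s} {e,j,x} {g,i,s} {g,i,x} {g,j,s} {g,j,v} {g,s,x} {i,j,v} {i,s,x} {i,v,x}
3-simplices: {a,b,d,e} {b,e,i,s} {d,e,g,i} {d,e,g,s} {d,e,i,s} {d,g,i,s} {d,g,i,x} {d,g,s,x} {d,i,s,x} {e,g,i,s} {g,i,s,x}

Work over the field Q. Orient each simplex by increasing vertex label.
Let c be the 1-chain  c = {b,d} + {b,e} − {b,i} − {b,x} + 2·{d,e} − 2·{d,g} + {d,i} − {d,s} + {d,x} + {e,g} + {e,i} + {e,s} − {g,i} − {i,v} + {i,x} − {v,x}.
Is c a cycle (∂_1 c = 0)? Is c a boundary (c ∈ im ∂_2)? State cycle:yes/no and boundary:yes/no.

cycle:yes boundary:yes

n_0=10 n_1=44 n_2=43 n_3=11  [Q]
∂1: piv[ab,ad,ae,ag,ai,aj,as,av,ax] rk=9  ker:bd,be,bg,bi,bj,bs,bv,bx,de,dg,di,dj,ds,dv,dx,eg,ei,ej,es,ev,ex,gi,gj,gs,gv,gx,ij,is,iv,ix,js,jv,jx,sx,vx
∂2: piv[abd,abe,ade,adg,aeg,aej,aex,aiv,aix,ajx,bei,bes,bgj,bis,bjs,bjv,bsx,dei,des,dev,dgi,dgj,dgs,dgv,dgx,dix,djv,dsx,gjs,ijv,ivx] rk=31  ker:bde,deg,dis,egi,egs,eis,ejx,gis,gix,gjv,gsx,isx
∂3: piv[abde,beis,degi,degs,deis,dgis,dgix,dgsx,disx] rk=9  ker:egis,gisx
∂1c = 0
c vs im∂2: reduces to 0 ⇒ boundary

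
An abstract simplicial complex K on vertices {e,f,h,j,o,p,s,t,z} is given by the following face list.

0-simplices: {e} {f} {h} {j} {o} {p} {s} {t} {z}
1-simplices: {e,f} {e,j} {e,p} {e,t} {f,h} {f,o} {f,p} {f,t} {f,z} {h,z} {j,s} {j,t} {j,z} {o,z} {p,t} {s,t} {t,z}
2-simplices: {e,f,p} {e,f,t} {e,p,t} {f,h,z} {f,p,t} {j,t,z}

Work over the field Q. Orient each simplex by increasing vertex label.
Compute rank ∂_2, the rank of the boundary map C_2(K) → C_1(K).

n_0=9 n_1=17 n_2=6  [Q]
∂1: piv[ef,ej,ep,et,fh,fo,fz,js] rk=8  ker:fp,ft,hz,jt,jz,oz,pt,st,tz
∂2: piv[efp,eft,ept,fhz,jtz] rk=5  ker:fpt
rk∂_2=5

rank∂_2=5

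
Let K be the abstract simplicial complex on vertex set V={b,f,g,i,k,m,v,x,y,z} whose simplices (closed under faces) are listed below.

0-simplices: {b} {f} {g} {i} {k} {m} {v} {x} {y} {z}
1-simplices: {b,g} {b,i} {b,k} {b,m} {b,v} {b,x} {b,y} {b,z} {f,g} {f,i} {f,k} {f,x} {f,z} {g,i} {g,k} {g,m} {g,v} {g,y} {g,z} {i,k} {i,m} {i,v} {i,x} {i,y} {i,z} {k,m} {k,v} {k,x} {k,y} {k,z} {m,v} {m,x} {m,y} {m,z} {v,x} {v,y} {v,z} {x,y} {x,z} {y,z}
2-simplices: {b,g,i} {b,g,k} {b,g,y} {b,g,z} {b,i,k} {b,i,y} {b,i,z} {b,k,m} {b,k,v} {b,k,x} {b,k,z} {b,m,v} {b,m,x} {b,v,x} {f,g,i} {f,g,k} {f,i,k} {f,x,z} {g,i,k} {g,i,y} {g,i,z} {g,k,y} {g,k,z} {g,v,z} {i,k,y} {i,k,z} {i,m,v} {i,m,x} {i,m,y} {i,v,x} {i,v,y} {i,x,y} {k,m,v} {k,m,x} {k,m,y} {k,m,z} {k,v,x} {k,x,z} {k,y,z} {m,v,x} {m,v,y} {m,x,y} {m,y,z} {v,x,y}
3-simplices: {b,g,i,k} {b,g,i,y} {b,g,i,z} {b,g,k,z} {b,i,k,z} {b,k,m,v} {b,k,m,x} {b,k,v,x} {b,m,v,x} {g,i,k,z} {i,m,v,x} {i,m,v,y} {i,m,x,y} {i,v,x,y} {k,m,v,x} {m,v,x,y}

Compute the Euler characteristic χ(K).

χ(K)=-2

n_0=10 n_1=40 n_2=44 n_3=16
χ=+10−40+44−16=-2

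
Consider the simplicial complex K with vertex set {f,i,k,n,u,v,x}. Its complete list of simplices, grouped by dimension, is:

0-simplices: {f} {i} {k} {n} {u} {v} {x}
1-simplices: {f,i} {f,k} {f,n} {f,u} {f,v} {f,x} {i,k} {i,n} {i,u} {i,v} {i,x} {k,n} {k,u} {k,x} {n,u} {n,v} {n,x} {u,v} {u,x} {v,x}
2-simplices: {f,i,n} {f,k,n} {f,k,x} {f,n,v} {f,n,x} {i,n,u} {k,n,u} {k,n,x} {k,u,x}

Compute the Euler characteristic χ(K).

n_0=7 n_1=20 n_2=9
χ=+7−20+9=-4

χ(K)=-4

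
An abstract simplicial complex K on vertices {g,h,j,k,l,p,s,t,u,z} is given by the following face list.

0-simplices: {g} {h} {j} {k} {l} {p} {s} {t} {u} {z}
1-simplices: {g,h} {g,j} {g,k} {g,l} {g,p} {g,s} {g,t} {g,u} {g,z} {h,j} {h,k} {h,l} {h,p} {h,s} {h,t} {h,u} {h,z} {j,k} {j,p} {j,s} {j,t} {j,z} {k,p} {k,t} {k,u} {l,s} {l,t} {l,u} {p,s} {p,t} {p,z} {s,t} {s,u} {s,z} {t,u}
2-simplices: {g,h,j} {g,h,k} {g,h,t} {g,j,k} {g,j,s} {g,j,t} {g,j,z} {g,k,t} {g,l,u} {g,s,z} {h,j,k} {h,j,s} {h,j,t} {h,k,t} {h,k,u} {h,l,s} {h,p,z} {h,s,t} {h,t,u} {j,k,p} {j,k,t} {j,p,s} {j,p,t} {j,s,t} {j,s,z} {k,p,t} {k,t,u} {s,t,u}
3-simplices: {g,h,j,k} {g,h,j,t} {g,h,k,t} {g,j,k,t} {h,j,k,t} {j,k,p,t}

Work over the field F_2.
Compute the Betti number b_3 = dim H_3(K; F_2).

b_3=1

n_0=10 n_1=35 n_2=28 n_3=6  [Z2]
∂1: piv[gh,gj,gk,gl,gp,gs,gt,gu,gz] rk=9  ker:hj,hk,hl,hp,hs,ht,hu,hz,jk,jp,js,jt,jz,kp,kt,ku,ls,lt,lu,ps,pt,pz,st,su,sz,tu
∂2: piv[ghj,ghk,ght,gjk,gjs,gjt,gjz,gkt,glu,gsz,hjs,hku,hls,hpz,hst,htu,jkp,jps,jpt,stu] rk=20  ker:hjk,hjt,hkt,jkt,jst,jsz,kpt,ktu
∂3: piv[ghjk,ghjt,ghkt,gjkt,jkpt] rk=5  ker:hjkt
b_3=(6−5)−0=1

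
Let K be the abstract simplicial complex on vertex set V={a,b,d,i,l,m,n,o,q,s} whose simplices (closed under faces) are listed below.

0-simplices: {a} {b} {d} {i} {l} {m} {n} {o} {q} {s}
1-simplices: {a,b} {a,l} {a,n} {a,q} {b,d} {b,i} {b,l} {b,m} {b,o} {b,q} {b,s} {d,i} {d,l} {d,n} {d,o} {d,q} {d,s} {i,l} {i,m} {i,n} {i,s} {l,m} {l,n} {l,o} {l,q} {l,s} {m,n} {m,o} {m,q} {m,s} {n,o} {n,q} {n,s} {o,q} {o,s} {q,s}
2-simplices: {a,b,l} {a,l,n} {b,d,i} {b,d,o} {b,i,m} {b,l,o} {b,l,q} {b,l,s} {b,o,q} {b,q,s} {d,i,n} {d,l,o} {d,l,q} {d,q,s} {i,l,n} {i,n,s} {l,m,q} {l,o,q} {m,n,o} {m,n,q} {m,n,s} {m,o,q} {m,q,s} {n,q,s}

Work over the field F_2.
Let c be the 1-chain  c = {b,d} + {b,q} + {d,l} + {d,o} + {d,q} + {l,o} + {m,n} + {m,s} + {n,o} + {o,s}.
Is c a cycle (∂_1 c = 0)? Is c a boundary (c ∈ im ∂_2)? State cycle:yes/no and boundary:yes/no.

cycle:yes boundary:no

n_0=10 n_1=36 n_2=24  [Z2]
∂1: piv[ab,al,an,aq,bd,bi,bm,bo,bs] rk=9  ker:bl,bq,di,dl,dn,do,dq,ds,il,im,in,is,lm,ln,lo,lq,ls,mn,mo,mq,ms,no,nq,ns,oq,os,qs
∂2: piv[abl,aln,bdi,bdo,bim,blo,blq,bls,boq,bqs,din,dlo,dlq,dqs,iln,ins,lmq,mno,mnq,mns,moq,mqs] rk=22  ker:loq,nqs
∂1c = 0
c vs im∂2: residual ≠ 0 ⇒ not boundary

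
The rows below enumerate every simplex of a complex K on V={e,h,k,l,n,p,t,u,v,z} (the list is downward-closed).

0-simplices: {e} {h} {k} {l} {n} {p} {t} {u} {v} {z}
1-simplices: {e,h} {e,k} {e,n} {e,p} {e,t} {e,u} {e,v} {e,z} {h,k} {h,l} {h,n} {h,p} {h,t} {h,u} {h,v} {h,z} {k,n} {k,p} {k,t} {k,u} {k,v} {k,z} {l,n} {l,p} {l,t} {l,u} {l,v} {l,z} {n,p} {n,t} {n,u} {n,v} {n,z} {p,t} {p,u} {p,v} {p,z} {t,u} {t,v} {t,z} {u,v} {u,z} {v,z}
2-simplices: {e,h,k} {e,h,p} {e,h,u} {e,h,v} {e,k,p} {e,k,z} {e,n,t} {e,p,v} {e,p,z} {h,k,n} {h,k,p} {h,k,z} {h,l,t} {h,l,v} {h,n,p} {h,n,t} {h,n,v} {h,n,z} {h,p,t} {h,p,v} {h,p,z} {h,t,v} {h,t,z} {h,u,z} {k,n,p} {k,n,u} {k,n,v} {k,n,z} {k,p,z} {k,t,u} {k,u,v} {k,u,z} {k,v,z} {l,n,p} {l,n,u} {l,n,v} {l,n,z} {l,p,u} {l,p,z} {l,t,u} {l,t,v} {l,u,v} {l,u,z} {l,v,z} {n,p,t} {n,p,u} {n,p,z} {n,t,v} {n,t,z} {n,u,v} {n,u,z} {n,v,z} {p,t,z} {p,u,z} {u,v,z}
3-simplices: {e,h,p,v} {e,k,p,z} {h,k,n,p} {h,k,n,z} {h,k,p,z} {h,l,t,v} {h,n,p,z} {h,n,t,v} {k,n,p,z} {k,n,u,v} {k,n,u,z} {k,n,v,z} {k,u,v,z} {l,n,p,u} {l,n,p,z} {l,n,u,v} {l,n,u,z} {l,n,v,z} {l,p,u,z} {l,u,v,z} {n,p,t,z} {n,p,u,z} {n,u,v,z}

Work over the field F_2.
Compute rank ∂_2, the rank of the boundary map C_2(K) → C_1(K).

n_0=10 n_1=43 n_2=55 n_3=23  [Z2]
∂1: piv[eh,ek,en,ep,et,eu,ev,ez,hl] rk=9  ker:hk,hn,hp,ht,hu,hv,hz,kn,kp,kt,ku,kv,kz,ln,lp,lt,lu,lv,lz,np,nt,nu,nv,nz,pt,pu,pv,pz,tu,tv,tz,uv,uz,vz
∂2: piv[ehk,ehp,ehu,ehv,ekp,ekz,ent,epv,epz,hkn,hkz,hlt,hlv,hnp,hnt,hnv,hnz,hpt,htv,htz,huz,knu,knv,ktu,kuv,kuz,kvz,lnp,lnu,lnv,lnz,lpu,ltu] rk=33  ker:hkp,hpv,hpz,knp,knz,kpz,lpz,ltv,luv,luz,lvz,npt,npu,npz,ntv,ntz,nuv,nuz,nvz,ptz,puz,uvz
∂3: piv[ehpv,ekpz,hknp,hknz,hkpz,hltv,hnpz,hntv,knuv,knuz,knvz,kuvz,lnpu,lnpz,lnuv,lnuz,lnvz,lpuz,nptz] rk=19  ker:knpz,luvz,npuz,nuvz
rk∂_2=33

rank∂_2=33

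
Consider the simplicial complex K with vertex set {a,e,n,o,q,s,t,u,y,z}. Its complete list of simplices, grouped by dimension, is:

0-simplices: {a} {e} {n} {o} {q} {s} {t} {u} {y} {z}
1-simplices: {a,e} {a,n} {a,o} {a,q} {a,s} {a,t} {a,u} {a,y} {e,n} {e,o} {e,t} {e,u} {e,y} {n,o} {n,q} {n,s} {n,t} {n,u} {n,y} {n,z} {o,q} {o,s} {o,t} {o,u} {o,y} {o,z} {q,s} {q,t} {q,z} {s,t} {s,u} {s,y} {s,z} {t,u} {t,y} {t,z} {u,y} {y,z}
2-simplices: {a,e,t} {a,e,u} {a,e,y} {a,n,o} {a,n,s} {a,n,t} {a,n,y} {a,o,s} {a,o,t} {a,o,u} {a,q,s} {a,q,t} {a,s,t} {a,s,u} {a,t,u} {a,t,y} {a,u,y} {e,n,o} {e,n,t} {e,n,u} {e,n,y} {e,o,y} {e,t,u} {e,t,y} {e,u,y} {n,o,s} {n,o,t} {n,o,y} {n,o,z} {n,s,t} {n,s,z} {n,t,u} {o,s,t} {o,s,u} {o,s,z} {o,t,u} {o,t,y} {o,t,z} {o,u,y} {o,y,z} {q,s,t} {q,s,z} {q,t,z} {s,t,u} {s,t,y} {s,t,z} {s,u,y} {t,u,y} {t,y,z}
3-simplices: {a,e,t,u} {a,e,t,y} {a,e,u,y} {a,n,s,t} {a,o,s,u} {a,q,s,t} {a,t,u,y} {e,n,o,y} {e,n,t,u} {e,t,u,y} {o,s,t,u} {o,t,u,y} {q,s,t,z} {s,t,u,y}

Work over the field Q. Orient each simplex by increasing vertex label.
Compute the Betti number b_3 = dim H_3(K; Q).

b_3=1

n_0=10 n_1=38 n_2=49 n_3=14  [Q]
∂1: piv[ae,an,ao,aq,as,at,au,ay,nz] rk=9  ker:en,eo,et,eu,ey,no,nq,ns,nt,nu,ny,oq,os,ot,ou,oy,oz,qs,qt,qz,st,su,sy,sz,tu,ty,tz,uy,yz
∂2: piv[aet,aeu,aey,ano,ans,ant,any,aos,aot,aou,aqs,aqt,ast,asu,atu,aty,auy,eno,ent,enu,eoy,noz,nsz,otz,oyz,qsz,sty] rk=27  ker:eny,etu,ety,euy,nos,not,noy,nst,ntu,ost,osu,osz,otu,oty,ouy,qst,qtz,stu,stz,suy,tuy,tyz
∂3: piv[aetu,aety,aeuy,anst,aosu,aqst,atuy,enoy,entu,ostu,otuy,qstz,stuy] rk=13  ker:etuy
b_3=(14−13)−0=1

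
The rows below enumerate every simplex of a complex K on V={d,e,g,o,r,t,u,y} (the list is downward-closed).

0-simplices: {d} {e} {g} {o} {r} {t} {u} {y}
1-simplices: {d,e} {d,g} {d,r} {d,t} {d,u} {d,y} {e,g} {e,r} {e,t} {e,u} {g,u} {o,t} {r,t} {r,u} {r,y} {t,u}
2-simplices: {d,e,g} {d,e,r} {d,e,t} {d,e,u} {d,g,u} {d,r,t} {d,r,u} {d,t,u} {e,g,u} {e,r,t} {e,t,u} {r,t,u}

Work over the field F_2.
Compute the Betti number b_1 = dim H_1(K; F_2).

b_1=1

n_0=8 n_1=16 n_2=12  [Z2]
∂1: piv[de,dg,dr,dt,du,dy,ot] rk=7  ker:eg,er,et,eu,gu,rt,ru,ry,tu
∂2: piv[deg,der,det,deu,dgu,drt,dru,dtu] rk=8  ker:egu,ert,etu,rtu
b_1=(16−7)−8=1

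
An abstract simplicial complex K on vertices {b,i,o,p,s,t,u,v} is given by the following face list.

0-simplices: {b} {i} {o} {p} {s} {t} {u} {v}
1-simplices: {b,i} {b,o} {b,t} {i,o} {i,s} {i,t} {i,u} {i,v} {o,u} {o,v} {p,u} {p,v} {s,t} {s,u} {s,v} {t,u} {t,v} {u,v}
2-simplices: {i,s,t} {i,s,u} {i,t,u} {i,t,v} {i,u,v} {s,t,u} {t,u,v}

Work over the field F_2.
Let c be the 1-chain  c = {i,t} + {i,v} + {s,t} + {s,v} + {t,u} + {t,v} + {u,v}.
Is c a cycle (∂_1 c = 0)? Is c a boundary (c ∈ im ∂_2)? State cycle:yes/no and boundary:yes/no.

cycle:yes boundary:no

n_0=8 n_1=18 n_2=7  [Z2]
∂1: piv[bi,bo,bt,is,iu,iv,pu] rk=7  ker:io,it,ou,ov,pv,st,su,sv,tu,tv,uv
∂2: piv[ist,isu,itu,itv,iuv] rk=5  ker:stu,tuv
∂1c = 0
c vs im∂2: residual ≠ 0 ⇒ not boundary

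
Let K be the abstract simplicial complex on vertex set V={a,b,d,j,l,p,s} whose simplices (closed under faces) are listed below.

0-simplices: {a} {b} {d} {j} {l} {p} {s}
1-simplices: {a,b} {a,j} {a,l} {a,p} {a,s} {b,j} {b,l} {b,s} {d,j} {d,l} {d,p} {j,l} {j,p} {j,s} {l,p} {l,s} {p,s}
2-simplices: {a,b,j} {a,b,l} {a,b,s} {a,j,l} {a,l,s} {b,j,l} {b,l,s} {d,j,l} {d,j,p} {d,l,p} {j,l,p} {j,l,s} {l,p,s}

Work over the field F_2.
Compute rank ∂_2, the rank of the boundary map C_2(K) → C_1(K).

n_0=7 n_1=17 n_2=13  [Z2]
∂1: piv[ab,aj,al,ap,as,dj] rk=6  ker:bj,bl,bs,dl,dp,jl,jp,js,lp,ls,ps
∂2: piv[abj,abl,abs,ajl,als,djl,djp,dlp,jls,lps] rk=10  ker:bjl,bls,jlp
rk∂_2=10

rank∂_2=10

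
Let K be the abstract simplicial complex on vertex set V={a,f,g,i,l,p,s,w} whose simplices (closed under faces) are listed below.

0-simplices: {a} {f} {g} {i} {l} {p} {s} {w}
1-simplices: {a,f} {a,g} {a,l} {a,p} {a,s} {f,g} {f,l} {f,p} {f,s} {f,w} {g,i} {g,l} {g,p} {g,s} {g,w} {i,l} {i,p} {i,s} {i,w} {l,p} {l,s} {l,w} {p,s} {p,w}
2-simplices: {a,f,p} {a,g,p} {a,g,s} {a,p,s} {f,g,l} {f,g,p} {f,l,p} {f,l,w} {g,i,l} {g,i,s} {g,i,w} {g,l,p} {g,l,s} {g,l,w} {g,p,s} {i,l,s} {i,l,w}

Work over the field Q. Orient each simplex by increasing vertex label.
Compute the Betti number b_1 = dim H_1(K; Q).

b_1=4

n_0=8 n_1=24 n_2=17  [Q]
∂1: piv[af,ag,al,ap,as,fw,gi] rk=7  ker:fg,fl,fp,fs,gl,gp,gs,gw,il,ip,is,iw,lp,ls,lw,ps,pw
∂2: piv[afp,agp,ags,aps,fgl,fgp,flp,flw,gil,gis,giw,gls,glw] rk=13  ker:glp,gps,ils,ilw
b_1=(24−7)−13=4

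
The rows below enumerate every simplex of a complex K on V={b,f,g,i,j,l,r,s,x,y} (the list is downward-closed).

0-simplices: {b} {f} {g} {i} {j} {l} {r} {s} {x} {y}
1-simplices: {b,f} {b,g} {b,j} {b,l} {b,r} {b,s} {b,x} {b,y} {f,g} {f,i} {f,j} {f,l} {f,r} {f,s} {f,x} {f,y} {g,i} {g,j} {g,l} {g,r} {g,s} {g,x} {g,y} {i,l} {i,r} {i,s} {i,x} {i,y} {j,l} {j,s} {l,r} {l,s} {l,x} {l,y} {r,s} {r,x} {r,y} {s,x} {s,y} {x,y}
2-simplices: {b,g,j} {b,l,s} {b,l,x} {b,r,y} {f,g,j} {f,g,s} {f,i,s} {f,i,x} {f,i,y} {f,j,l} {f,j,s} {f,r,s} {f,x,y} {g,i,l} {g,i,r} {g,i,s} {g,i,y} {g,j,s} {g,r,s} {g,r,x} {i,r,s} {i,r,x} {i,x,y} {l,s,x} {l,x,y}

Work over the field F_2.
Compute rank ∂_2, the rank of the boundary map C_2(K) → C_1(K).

rank∂_2=22

n_0=10 n_1=40 n_2=25  [Z2]
∂1: piv[bf,bg,bj,bl,br,bs,bx,by,fi] rk=9  ker:fg,fj,fl,fr,fs,fx,fy,gi,gj,gl,gr,gs,gx,gy,il,ir,is,ix,iy,jl,js,lr,ls,lx,ly,rs,rx,ry,sx,sy,xy
∂2: piv[bgj,bls,blx,bry,fgj,fgs,fis,fix,fiy,fjl,fjs,frs,fxy,gil,gir,gis,giy,grs,grx,irx,lsx,lxy] rk=22  ker:gjs,irs,ixy
rk∂_2=22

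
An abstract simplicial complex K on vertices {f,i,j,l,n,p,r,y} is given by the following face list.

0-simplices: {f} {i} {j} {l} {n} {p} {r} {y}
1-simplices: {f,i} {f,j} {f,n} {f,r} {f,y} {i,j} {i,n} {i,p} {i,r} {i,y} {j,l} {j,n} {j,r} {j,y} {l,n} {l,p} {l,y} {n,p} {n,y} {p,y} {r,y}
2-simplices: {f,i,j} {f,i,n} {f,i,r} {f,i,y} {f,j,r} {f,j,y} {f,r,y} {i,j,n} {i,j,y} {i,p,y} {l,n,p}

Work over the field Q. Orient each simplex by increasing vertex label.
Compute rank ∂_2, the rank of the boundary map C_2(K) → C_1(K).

n_0=8 n_1=21 n_2=11  [Q]
∂1: piv[fi,fj,fn,fr,fy,ip,jl] rk=7  ker:ij,in,ir,iy,jn,jr,jy,ln,lp,ly,np,ny,py,ry
∂2: piv[fij,fin,fir,fiy,fjr,fjy,fry,ijn,ipy,lnp] rk=10  ker:ijy
rk∂_2=10

rank∂_2=10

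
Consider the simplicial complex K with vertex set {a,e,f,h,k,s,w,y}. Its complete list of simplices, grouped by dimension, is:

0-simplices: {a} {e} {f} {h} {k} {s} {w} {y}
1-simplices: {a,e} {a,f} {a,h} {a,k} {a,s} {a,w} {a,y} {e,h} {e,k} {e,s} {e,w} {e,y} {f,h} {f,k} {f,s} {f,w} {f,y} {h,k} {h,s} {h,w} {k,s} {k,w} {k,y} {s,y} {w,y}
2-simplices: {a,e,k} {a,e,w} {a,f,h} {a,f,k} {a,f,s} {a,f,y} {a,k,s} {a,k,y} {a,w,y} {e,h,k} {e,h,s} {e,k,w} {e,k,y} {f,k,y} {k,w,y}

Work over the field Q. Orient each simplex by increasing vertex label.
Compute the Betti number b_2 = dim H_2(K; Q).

n_0=8 n_1=25 n_2=15  [Q]
∂1: piv[ae,af,ah,ak,as,aw,ay] rk=7  ker:eh,ek,es,ew,ey,fh,fk,fs,fw,fy,hk,hs,hw,ks,kw,ky,sy,wy
∂2: piv[aek,aew,afh,afk,afs,afy,aks,aky,awy,ehk,ehs,ekw,eky] rk=13  ker:fky,kwy
b_2=(15−13)−0=2

b_2=2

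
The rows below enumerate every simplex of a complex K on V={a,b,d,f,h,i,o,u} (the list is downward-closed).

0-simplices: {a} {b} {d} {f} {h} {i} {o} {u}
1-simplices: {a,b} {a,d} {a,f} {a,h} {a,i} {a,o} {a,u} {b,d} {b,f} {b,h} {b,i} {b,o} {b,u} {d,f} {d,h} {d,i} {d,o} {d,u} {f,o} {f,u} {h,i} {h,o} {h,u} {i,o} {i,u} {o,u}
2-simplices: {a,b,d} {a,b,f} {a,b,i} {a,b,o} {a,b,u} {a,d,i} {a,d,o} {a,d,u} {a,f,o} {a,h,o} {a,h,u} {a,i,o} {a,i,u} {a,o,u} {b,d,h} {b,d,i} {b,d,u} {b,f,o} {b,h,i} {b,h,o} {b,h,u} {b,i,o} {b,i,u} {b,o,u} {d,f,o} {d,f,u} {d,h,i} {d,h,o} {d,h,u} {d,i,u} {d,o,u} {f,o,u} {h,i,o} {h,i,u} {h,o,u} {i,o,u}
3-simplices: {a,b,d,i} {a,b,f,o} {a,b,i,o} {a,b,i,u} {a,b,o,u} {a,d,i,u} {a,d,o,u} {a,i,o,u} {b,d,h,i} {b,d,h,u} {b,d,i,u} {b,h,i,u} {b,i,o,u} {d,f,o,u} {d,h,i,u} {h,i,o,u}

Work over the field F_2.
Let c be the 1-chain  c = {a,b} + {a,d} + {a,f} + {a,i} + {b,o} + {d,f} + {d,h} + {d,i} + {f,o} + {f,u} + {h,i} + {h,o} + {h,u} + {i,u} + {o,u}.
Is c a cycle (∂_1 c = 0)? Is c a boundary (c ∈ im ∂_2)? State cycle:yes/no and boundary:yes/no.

cycle:yes boundary:yes

n_0=8 n_1=26 n_2=36 n_3=16  [Z2]
∂1: piv[ab,ad,af,ah,ai,ao,au] rk=7  ker:bd,bf,bh,bi,bo,bu,df,dh,di,do,du,fo,fu,hi,ho,hu,io,iu,ou
∂2: piv[abd,abf,abi,abo,abu,adi,ado,adu,afo,aho,ahu,aio,aiu,aou,bdh,bhi,bho,dfo,dfu] rk=19  ker:bdi,bdu,bfo,bhu,bio,biu,bou,dhi,dho,dhu,diu,dou,fou,hio,hiu,hou,iou
∂3: piv[abdi,abfo,abio,abiu,abou,adiu,adou,aiou,bdhi,bdhu,bdiu,bhiu,dfou,hiou] rk=14  ker:biou,dhiu
∂1c = 0
c vs im∂2: reduces to 0 ⇒ boundary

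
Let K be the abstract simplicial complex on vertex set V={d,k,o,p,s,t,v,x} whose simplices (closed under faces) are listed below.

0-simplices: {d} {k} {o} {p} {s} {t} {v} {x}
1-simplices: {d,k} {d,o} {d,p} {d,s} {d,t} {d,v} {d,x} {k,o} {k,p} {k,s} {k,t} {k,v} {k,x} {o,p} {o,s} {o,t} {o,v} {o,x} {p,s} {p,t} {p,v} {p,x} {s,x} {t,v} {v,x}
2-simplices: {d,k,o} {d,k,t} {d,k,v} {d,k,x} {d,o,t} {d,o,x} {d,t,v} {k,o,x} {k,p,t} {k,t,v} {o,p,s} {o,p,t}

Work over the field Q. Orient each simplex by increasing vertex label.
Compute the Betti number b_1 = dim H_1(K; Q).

b_1=8

n_0=8 n_1=25 n_2=12  [Q]
∂1: piv[dk,do,dp,ds,dt,dv,dx] rk=7  ker:ko,kp,ks,kt,kv,kx,op,os,ot,ov,ox,ps,pt,pv,px,sx,tv,vx
∂2: piv[dko,dkt,dkv,dkx,dot,dox,dtv,kpt,ops,opt] rk=10  ker:kox,ktv
b_1=(25−7)−10=8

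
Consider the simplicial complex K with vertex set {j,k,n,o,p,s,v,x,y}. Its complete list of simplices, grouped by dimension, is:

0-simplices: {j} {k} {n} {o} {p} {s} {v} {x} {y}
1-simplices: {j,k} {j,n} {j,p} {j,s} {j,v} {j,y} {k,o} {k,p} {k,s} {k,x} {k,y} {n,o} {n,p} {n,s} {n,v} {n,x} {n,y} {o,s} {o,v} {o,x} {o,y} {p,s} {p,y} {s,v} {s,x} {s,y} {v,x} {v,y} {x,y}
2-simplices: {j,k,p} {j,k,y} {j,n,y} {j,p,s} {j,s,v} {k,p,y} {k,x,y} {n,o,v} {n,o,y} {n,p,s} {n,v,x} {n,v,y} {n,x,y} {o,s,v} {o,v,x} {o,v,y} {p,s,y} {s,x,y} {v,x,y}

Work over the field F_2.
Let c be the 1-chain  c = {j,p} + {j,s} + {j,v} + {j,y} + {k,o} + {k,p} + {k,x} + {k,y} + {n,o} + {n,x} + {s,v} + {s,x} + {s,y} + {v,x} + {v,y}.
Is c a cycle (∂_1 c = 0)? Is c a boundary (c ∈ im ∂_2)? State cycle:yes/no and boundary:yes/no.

cycle:yes boundary:no

n_0=9 n_1=29 n_2=19  [Z2]
∂1: piv[jk,jn,jp,js,jv,jy,ko,kx] rk=8  ker:kp,ks,ky,no,np,ns,nv,nx,ny,os,ov,ox,oy,ps,py,sv,sx,sy,vx,vy,xy
∂2: piv[jkp,jky,jny,jps,jsv,kpy,kxy,nov,noy,nps,nvx,nvy,nxy,osv,ovx,psy,sxy] rk=17  ker:ovy,vxy
∂1c = 0
c vs im∂2: residual ≠ 0 ⇒ not boundary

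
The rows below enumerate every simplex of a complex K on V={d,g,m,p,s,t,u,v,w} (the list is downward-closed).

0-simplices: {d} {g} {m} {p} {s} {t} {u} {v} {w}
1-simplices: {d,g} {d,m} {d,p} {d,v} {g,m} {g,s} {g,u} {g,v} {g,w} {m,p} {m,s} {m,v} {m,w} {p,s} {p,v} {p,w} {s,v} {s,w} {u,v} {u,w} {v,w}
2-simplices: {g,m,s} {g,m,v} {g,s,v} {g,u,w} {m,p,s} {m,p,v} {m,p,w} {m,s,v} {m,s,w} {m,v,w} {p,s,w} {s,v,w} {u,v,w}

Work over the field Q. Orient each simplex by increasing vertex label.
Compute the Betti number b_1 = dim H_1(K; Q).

n_0=9 n_1=21 n_2=13  [Q]
∂1: piv[dg,dm,dp,dv,gs,gu,gw] rk=7  ker:gm,gv,mp,ms,mv,mw,ps,pv,pw,sv,sw,uv,uw,vw
∂2: piv[gms,gmv,gsv,guw,mps,mpv,mpw,msw,mvw,uvw] rk=10  ker:msv,psw,svw
b_1=(21−7)−10=4

b_1=4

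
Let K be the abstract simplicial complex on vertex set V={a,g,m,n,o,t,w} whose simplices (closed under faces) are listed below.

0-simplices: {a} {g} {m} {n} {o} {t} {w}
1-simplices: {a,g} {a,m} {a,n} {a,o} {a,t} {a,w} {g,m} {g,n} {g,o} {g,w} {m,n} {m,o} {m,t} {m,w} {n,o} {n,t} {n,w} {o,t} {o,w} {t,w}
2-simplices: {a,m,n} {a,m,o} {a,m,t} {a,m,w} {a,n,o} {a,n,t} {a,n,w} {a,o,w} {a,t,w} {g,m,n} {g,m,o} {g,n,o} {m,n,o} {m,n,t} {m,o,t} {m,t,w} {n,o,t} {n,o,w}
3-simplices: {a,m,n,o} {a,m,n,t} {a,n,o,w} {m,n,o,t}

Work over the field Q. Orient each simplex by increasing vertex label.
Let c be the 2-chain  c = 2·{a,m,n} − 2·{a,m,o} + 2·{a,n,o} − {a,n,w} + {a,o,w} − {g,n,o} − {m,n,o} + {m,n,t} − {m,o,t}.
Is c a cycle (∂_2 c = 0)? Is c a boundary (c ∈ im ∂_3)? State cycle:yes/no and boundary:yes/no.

n_0=7 n_1=20 n_2=18 n_3=4  [Q]
∂1: piv[ag,am,an,ao,at,aw] rk=6  ker:gm,gn,go,gw,mn,mo,mt,mw,no,nt,nw,ot,ow,tw
∂2: piv[amn,amo,amt,amw,ano,ant,anw,aow,atw,gmn,gmo,mot] rk=12  ker:gno,mno,mnt,mtw,not,now
∂3: piv[amno,amnt,anow,mnot] rk=4
∂2c = −{a,n} + {a,o} − {g,n} + {g,o} + 2·{m,n} − 2·{m,o} + {n,t} − {n,w} − {o,t} + {o,w}

cycle:no boundary:no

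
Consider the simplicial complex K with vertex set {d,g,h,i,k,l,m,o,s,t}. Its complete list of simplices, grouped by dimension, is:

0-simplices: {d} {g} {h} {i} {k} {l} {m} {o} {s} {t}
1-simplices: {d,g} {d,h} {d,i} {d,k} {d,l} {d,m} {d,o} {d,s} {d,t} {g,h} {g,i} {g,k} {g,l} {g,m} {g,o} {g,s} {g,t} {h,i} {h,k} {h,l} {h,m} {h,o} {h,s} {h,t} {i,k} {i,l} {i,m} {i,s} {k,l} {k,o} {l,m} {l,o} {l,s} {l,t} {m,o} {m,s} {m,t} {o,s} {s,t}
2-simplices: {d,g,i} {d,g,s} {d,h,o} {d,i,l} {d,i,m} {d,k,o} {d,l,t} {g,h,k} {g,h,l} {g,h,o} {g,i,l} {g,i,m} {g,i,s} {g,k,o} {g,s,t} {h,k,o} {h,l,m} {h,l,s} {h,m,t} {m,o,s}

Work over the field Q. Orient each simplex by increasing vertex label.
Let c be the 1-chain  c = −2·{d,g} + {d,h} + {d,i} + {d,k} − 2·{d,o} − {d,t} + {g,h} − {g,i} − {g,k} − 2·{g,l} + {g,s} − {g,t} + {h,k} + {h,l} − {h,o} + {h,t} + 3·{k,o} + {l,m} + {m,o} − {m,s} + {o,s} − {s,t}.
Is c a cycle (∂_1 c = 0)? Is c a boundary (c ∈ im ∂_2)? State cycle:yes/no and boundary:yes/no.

cycle:no boundary:no

n_0=10 n_1=39 n_2=20  [Q]
∂1: piv[dg,dh,di,dk,dl,dm,do,ds,dt] rk=9  ker:gh,gi,gk,gl,gm,go,gs,gt,hi,hk,hl,hm,ho,hs,ht,ik,il,im,is,kl,ko,lm,lo,ls,lt,mo,ms,mt,os,st
∂2: piv[dgi,dgs,dho,dil,dim,dko,dlt,ghk,ghl,gho,gil,gim,gis,gko,gst,hlm,hls,hmt,mos] rk=19  ker:hko
∂1c = 2·{d} + {g} − 2·{k} − 2·{l} + {m} + 2·{s} − 2·{t}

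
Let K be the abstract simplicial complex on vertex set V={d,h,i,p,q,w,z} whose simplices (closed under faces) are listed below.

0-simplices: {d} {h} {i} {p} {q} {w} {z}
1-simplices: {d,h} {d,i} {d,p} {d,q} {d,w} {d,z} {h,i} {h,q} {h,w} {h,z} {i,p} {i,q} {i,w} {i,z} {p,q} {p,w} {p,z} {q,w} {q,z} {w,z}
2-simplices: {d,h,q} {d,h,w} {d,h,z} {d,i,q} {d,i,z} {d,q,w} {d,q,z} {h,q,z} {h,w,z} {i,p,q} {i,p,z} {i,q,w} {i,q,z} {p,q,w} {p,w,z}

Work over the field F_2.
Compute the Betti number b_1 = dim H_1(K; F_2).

b_1=2

n_0=7 n_1=20 n_2=15  [Z2]
∂1: piv[dh,di,dp,dq,dw,dz] rk=6  ker:hi,hq,hw,hz,ip,iq,iw,iz,pq,pw,pz,qw,qz,wz
∂2: piv[dhq,dhw,dhz,diq,diz,dqw,dqz,hwz,ipq,ipz,iqw,pqw] rk=12  ker:hqz,iqz,pwz
b_1=(20−6)−12=2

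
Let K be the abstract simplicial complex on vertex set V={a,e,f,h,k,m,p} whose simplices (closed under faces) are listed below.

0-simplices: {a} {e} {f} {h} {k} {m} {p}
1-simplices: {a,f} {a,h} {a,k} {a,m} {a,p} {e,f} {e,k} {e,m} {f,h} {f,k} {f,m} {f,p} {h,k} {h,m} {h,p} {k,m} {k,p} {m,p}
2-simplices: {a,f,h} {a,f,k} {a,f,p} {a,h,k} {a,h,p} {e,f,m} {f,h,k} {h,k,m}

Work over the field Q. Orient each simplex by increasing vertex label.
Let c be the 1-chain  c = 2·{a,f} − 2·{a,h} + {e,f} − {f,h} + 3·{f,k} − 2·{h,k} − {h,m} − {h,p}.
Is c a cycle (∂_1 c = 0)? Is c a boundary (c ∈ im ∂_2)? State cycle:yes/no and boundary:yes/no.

cycle:no boundary:no

n_0=7 n_1=18 n_2=8  [Q]
∂1: piv[af,ah,ak,am,ap,ef] rk=6  ker:ek,em,fh,fk,fm,fp,hk,hm,hp,km,kp,mp
∂2: piv[afh,afk,afp,ahk,ahp,efm,hkm] rk=7  ker:fhk
∂1c = −{e} + {f} + {h} + {k} − {m} − {p}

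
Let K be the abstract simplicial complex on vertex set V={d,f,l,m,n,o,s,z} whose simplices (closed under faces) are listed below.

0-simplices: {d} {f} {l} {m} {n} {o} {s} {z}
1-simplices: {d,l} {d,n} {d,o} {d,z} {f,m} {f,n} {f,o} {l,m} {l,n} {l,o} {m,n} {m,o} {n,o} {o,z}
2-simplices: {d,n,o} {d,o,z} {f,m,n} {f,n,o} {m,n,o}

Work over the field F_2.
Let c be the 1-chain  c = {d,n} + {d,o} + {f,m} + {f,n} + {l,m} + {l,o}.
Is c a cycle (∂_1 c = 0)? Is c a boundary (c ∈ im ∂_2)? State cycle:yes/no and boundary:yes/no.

cycle:yes boundary:no

n_0=8 n_1=14 n_2=5  [Z2]
∂1: piv[dl,dn,do,dz,fm,fn] rk=6  ker:fo,lm,ln,lo,mn,mo,no,oz
∂2: piv[dno,doz,fmn,fno,mno] rk=5
∂1c = 0
c vs im∂2: residual ≠ 0 ⇒ not boundary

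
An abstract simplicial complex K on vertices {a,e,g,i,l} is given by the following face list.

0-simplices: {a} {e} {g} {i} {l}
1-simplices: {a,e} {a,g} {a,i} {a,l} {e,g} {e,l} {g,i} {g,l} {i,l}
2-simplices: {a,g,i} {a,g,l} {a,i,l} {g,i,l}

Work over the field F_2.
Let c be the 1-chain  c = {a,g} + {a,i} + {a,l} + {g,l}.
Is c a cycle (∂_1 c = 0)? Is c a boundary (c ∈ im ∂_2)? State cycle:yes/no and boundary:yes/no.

cycle:no boundary:no

n_0=5 n_1=9 n_2=4  [Z2]
∂1: piv[ae,ag,ai,al] rk=4  ker:eg,el,gi,gl,il
∂2: piv[agi,agl,ail] rk=3  ker:gil
∂1c = {a} + {i}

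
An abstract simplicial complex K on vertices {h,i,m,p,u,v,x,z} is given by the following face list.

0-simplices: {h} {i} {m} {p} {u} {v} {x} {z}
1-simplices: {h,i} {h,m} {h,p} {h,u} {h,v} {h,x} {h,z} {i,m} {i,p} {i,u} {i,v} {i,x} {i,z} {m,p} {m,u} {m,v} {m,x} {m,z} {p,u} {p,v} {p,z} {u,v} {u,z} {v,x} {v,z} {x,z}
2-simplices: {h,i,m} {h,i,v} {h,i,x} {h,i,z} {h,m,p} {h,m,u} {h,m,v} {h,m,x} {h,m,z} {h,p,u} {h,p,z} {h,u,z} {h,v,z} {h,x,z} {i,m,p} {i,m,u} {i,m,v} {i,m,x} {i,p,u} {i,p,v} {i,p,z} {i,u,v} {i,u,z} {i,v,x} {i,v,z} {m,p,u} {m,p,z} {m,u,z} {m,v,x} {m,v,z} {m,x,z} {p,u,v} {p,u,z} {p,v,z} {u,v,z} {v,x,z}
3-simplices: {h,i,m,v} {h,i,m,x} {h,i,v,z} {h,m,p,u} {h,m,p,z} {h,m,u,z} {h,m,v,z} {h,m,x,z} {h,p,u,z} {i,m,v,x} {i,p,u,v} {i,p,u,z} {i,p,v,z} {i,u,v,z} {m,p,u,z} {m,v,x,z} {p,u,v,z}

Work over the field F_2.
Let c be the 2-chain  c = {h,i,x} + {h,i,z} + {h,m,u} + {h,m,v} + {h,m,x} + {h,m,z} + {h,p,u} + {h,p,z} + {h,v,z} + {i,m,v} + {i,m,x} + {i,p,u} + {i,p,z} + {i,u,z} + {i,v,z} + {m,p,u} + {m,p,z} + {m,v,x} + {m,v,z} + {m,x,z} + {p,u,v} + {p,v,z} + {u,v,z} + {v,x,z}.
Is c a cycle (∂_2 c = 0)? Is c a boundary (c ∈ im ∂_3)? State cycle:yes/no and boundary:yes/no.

cycle:yes boundary:yes

n_0=8 n_1=26 n_2=36 n_3=17  [Z2]
∂1: piv[hi,hm,hp,hu,hv,hx,hz] rk=7  ker:im,ip,iu,iv,ix,iz,mp,mu,mv,mx,mz,pu,pv,pz,uv,uz,vx,vz,xz
∂2: piv[him,hiv,hix,hiz,hmp,hmu,hmv,hmx,hmz,hpu,hpz,huz,hvz,hxz,imp,imu,ipv,iuv,ivx] rk=19  ker:imv,imx,ipu,ipz,iuz,ivz,mpu,mpz,muz,mvx,mvz,mxz,puv,puz,pvz,uvz,vxz
∂3: piv[himv,himx,hivz,hmpu,hmpz,hmuz,hmvz,hmxz,hpuz,imvx,ipuv,ipuz,ipvz,iuvz,mvxz] rk=15  ker:mpuz,puvz
∂2c = 0
c vs im∂3: reduces to 0 ⇒ boundary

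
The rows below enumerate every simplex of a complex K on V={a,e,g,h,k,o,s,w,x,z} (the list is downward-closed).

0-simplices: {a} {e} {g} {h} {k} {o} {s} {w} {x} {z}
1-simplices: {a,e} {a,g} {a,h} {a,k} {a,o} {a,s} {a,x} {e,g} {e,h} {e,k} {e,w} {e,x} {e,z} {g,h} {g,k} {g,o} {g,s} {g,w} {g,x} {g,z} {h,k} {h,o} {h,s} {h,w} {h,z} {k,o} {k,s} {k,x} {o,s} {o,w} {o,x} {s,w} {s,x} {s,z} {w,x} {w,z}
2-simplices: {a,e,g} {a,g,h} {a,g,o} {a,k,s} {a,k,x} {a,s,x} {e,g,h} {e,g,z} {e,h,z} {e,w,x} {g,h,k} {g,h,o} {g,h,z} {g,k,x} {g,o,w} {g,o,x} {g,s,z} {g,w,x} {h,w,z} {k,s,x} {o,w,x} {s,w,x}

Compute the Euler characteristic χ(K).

χ(K)=-4

n_0=10 n_1=36 n_2=22
χ=+10−36+22=-4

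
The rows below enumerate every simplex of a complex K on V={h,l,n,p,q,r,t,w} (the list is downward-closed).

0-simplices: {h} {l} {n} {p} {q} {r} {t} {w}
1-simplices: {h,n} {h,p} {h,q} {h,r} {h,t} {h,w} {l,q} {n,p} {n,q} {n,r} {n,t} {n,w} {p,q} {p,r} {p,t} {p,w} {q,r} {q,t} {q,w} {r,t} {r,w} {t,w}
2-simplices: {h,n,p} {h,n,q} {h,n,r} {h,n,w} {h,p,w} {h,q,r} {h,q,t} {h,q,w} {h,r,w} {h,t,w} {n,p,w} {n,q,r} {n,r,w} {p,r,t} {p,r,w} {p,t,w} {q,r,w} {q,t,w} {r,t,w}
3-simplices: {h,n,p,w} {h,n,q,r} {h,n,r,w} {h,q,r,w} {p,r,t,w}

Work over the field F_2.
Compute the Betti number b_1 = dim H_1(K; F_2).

n_0=8 n_1=22 n_2=19 n_3=5  [Z2]
∂1: piv[hn,hp,hq,hr,ht,hw,lq] rk=7  ker:np,nq,nr,nt,nw,pq,pr,pt,pw,qr,qt,qw,rt,rw,tw
∂2: piv[hnp,hnq,hnr,hnw,hpw,hqr,hqt,hqw,hrw,htw,prt,prw,ptw] rk=13  ker:npw,nqr,nrw,qrw,qtw,rtw
∂3: piv[hnpw,hnqr,hnrw,hqrw,prtw] rk=5
b_1=(22−7)−13=2

b_1=2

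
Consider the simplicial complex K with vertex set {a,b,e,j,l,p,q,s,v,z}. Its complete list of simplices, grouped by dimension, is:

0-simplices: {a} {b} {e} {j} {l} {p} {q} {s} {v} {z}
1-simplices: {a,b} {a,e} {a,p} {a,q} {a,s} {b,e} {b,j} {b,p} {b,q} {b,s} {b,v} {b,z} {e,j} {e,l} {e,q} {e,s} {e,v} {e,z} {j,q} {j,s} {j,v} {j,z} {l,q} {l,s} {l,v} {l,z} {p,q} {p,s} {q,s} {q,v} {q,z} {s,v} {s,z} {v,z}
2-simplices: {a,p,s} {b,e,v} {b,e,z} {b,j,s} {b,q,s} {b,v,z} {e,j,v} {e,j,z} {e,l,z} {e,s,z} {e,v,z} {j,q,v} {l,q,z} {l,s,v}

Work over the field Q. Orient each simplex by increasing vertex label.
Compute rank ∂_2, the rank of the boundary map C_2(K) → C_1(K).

n_0=10 n_1=34 n_2=14  [Q]
∂1: piv[ab,ae,ap,aq,as,bj,bv,bz,el] rk=9  ker:be,bp,bq,bs,ej,eq,es,ev,ez,jq,js,jv,jz,lq,ls,lv,lz,pq,ps,qs,qv,qz,sv,sz,vz
∂2: piv[aps,bev,bez,bjs,bqs,bvz,ejv,ejz,elz,esz,jqv,lqz,lsv] rk=13  ker:evz
rk∂_2=13

rank∂_2=13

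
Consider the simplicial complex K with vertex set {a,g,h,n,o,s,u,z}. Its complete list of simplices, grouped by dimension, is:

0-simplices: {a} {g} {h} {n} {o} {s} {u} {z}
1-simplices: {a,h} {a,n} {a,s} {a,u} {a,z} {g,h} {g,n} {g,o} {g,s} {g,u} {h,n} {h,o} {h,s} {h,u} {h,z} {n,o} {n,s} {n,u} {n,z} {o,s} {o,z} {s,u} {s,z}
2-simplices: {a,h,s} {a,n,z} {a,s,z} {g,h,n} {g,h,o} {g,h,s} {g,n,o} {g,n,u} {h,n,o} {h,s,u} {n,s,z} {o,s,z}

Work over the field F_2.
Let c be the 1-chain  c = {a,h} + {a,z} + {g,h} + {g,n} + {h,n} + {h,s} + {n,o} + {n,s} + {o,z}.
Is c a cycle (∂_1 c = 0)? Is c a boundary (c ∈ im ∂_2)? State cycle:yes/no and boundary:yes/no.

n_0=8 n_1=23 n_2=12  [Z2]
∂1: piv[ah,an,as,au,az,gh,go] rk=7  ker:gn,gs,gu,hn,ho,hs,hu,hz,no,ns,nu,nz,os,oz,su,sz
∂2: piv[ahs,anz,asz,ghn,gho,ghs,gno,gnu,hsu,nsz,osz] rk=11  ker:hno
∂1c = 0
c vs im∂2: residual ≠ 0 ⇒ not boundary

cycle:yes boundary:no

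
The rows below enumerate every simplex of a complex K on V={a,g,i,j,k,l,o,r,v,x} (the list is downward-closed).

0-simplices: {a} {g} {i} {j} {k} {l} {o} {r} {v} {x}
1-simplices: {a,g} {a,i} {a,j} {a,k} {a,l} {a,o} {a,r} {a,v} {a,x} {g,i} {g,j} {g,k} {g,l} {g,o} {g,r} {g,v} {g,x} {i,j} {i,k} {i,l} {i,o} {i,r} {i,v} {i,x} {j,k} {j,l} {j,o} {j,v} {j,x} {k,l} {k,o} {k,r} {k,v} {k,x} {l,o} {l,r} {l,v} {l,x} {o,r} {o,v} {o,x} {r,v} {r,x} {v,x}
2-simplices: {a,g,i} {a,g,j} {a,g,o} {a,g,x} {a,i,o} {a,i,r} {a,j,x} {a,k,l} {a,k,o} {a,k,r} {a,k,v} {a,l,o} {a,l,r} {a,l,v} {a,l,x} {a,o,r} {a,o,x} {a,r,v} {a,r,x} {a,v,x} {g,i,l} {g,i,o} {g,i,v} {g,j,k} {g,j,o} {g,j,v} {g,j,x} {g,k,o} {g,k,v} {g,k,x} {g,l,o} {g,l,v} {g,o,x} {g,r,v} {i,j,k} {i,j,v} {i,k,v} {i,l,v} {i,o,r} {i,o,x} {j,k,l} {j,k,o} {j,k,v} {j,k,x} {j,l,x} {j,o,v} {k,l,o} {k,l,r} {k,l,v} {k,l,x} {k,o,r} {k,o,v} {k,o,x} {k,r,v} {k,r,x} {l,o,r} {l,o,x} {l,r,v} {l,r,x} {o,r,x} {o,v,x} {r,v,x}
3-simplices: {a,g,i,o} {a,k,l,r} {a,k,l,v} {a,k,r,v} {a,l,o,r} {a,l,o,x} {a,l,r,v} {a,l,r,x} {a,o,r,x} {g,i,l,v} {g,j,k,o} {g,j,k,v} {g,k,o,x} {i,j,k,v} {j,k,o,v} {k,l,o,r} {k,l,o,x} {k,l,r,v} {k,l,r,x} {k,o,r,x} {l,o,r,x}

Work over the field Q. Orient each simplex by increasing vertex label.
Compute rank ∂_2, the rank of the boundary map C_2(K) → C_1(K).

n_0=10 n_1=44 n_2=62 n_3=21  [Q]
∂1: piv[ag,ai,aj,ak,al,ao,ar,av,ax] rk=9  ker:gi,gj,gk,gl,go,gr,gv,gx,ij,ik,il,io,ir,iv,ix,jk,jl,jo,jv,jx,kl,ko,kr,kv,kx,lo,lr,lv,lx,or,ov,ox,rv,rx,vx
∂2: piv[agi,agj,ago,agx,aio,air,ajx,akl,ako,akr,akv,alo,alr,alv,alx,aor,aox,arv,arx,avx,gil,giv,gjk,gjo,gjv,gko,gkv,gkx,glo,grv,ijk,ijv,iox,jkl,jov] rk=35  ker:gio,gjx,glv,gox,ikv,ilv,ior,jko,jkv,jkx,jlx,klo,klr,klv,klx,kor,kov,kox,krv,krx,lor,lox,lrv,lrx,orx,ovx,rvx
∂3: piv[agio,aklr,aklv,akrv,alor,alox,alrv,alrx,aorx,gilv,gjko,gjkv,gkox,ijkv,jkov,klor,klox,klrx] rk=18  ker:klrv,korx,lorx
rk∂_2=35

rank∂_2=35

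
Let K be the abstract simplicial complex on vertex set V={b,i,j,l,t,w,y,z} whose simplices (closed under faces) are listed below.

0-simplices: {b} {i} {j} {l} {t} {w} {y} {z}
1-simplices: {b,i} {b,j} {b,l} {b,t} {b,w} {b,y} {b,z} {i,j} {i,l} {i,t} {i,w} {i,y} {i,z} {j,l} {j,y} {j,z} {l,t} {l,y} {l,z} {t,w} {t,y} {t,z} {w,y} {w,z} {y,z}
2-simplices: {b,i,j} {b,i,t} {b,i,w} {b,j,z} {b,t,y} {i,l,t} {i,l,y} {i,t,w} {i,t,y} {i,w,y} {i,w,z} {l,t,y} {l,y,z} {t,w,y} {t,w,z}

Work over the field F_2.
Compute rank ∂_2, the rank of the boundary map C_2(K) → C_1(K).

rank∂_2=13

n_0=8 n_1=25 n_2=15  [Z2]
∂1: piv[bi,bj,bl,bt,bw,by,bz] rk=7  ker:ij,il,it,iw,iy,iz,jl,jy,jz,lt,ly,lz,tw,ty,tz,wy,wz,yz
∂2: piv[bij,bit,biw,bjz,bty,ilt,ily,itw,ity,iwy,iwz,lyz,twz] rk=13  ker:lty,twy
rk∂_2=13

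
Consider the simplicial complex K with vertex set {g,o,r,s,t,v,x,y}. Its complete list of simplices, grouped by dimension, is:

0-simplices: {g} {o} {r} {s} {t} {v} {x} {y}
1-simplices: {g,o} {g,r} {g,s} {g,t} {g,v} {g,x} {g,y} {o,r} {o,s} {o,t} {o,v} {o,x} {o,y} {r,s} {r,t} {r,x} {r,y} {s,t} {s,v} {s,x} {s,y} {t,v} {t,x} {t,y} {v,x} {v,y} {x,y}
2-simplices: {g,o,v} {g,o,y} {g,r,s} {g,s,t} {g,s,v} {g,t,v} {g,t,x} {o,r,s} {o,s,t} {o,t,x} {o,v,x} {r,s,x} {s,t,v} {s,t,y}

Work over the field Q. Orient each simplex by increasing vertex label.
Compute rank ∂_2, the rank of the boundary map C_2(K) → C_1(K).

rank∂_2=13

n_0=8 n_1=27 n_2=14  [Q]
∂1: piv[go,gr,gs,gt,gv,gx,gy] rk=7  ker:or,os,ot,ov,ox,oy,rs,rt,rx,ry,st,sv,sx,sy,tv,tx,ty,vx,vy,xy
∂2: piv[gov,goy,grs,gst,gsv,gtv,gtx,ors,ost,otx,ovx,rsx,sty] rk=13  ker:stv
rk∂_2=13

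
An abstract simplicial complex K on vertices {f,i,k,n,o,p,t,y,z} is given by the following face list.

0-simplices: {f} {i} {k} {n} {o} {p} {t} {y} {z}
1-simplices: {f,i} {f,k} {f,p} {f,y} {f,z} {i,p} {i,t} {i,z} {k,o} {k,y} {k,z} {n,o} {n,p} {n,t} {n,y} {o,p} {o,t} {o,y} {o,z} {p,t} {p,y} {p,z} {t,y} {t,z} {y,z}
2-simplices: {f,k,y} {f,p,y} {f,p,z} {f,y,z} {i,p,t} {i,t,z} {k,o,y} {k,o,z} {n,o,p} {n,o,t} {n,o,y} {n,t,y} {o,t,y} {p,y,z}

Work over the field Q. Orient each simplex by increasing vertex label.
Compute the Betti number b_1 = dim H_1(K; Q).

b_1=5

n_0=9 n_1=25 n_2=14  [Q]
∂1: piv[fi,fk,fp,fy,fz,it,ko,no] rk=8  ker:ip,iz,ky,kz,np,nt,ny,op,ot,oy,oz,pt,py,pz,ty,tz,yz
∂2: piv[fky,fpy,fpz,fyz,ipt,itz,koy,koz,nop,not,noy,nty] rk=12  ker:oty,pyz
b_1=(25−8)−12=5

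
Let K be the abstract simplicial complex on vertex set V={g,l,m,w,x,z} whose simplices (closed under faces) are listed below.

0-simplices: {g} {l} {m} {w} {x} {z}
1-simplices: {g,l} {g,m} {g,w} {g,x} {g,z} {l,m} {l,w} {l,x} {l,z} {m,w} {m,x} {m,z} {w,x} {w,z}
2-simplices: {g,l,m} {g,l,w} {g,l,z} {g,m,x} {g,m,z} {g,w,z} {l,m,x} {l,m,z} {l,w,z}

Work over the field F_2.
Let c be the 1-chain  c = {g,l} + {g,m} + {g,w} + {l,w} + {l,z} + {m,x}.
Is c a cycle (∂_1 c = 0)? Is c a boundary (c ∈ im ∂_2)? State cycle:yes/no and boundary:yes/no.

n_0=6 n_1=14 n_2=9  [Z2]
∂1: piv[gl,gm,gw,gx,gz] rk=5  ker:lm,lw,lx,lz,mw,mx,mz,wx,wz
∂2: piv[glm,glw,glz,gmx,gmz,gwz,lmx] rk=7  ker:lmz,lwz
∂1c = {g} + {l} + {x} + {z}

cycle:no boundary:no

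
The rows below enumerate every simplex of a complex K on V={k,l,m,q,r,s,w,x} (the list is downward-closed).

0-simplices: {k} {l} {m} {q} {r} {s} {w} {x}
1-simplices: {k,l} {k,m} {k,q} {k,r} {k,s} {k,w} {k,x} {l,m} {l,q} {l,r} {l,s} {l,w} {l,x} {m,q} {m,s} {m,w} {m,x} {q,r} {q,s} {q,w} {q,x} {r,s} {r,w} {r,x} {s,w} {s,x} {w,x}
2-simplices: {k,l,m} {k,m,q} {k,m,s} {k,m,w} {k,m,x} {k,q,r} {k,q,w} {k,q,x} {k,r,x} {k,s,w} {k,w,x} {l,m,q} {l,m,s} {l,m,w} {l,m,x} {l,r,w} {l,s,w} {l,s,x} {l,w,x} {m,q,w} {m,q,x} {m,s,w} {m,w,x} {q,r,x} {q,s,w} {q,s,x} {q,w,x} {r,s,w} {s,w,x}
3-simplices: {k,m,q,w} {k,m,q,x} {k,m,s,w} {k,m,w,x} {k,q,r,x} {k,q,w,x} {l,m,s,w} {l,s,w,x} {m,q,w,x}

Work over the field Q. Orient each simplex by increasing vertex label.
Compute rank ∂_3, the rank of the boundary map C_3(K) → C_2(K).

n_0=8 n_1=27 n_2=29 n_3=9  [Q]
∂1: piv[kl,km,kq,kr,ks,kw,kx] rk=7  ker:lm,lq,lr,ls,lw,lx,mq,ms,mw,mx,qr,qs,qw,qx,rs,rw,rx,sw,sx,wx
∂2: piv[klm,kmq,kms,kmw,kmx,kqr,kqw,kqx,krx,ksw,kwx,lmq,lms,lmw,lmx,lrw,lsx,qsw,rsw] rk=19  ker:lsw,lwx,mqw,mqx,msw,mwx,qrx,qsx,qwx,swx
∂3: piv[kmqw,kmqx,kmsw,kmwx,kqrx,kqwx,lmsw,lswx] rk=8  ker:mqwx
rk∂_3=8

rank∂_3=8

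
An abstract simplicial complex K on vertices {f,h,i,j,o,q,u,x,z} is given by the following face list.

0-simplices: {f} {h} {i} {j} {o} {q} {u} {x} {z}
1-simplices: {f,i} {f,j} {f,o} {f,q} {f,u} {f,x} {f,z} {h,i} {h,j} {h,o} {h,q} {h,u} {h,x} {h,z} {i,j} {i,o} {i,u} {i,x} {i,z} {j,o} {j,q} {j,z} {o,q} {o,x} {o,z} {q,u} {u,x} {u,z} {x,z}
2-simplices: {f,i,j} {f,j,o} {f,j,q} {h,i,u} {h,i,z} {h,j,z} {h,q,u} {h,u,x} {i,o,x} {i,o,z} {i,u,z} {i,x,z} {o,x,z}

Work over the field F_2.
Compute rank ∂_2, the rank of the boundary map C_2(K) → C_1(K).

n_0=9 n_1=29 n_2=13  [Z2]
∂1: piv[fi,fj,fo,fq,fu,fx,fz,hi] rk=8  ker:hj,ho,hq,hu,hx,hz,ij,io,iu,ix,iz,jo,jq,jz,oq,ox,oz,qu,ux,uz,xz
∂2: piv[fij,fjo,fjq,hiu,hiz,hjz,hqu,hux,iox,ioz,iuz,ixz] rk=12  ker:oxz
rk∂_2=12

rank∂_2=12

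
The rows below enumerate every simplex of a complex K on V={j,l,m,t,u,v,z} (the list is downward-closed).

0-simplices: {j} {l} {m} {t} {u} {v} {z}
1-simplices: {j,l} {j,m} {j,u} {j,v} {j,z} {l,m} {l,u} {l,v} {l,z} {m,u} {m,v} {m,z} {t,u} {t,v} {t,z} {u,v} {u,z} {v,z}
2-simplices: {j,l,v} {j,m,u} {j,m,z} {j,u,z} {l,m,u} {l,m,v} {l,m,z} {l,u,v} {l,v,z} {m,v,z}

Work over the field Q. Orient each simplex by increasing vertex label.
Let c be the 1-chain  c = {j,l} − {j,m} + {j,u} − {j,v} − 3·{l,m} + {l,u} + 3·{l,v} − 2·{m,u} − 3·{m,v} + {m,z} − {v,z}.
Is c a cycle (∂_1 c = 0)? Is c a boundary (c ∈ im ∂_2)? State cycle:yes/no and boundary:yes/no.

cycle:yes boundary:yes

n_0=7 n_1=18 n_2=10  [Q]
∂1: piv[jl,jm,ju,jv,jz,tu] rk=6  ker:lm,lu,lv,lz,mu,mv,mz,tv,tz,uv,uz,vz
∂2: piv[jlv,jmu,jmz,juz,lmu,lmv,lmz,luv,lvz] rk=9  ker:mvz
∂1c = 0
c vs im∂2: reduces to 0 ⇒ boundary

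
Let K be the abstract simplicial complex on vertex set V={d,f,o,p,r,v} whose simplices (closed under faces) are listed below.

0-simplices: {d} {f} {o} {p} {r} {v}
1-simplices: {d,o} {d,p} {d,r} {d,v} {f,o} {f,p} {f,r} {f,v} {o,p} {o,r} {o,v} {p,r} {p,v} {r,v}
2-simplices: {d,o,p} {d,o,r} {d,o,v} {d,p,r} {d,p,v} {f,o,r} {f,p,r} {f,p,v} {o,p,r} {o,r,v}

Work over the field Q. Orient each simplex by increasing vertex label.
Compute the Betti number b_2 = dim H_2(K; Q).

b_2=1

n_0=6 n_1=14 n_2=10  [Q]
∂1: piv[do,dp,dr,dv,fo] rk=5  ker:fp,fr,fv,op,or,ov,pr,pv,rv
∂2: piv[dop,dor,dov,dpr,dpv,for,fpr,fpv,orv] rk=9  ker:opr
b_2=(10−9)−0=1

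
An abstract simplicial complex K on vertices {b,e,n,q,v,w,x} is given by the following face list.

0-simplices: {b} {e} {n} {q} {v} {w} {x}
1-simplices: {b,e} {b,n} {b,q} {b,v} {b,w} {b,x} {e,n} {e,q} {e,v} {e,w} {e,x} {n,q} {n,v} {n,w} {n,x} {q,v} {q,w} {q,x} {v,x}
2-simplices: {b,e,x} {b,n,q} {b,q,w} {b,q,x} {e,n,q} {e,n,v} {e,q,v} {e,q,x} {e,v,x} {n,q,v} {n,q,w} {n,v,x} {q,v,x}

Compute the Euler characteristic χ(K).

χ(K)=1

n_0=7 n_1=19 n_2=13
χ=+7−19+13=1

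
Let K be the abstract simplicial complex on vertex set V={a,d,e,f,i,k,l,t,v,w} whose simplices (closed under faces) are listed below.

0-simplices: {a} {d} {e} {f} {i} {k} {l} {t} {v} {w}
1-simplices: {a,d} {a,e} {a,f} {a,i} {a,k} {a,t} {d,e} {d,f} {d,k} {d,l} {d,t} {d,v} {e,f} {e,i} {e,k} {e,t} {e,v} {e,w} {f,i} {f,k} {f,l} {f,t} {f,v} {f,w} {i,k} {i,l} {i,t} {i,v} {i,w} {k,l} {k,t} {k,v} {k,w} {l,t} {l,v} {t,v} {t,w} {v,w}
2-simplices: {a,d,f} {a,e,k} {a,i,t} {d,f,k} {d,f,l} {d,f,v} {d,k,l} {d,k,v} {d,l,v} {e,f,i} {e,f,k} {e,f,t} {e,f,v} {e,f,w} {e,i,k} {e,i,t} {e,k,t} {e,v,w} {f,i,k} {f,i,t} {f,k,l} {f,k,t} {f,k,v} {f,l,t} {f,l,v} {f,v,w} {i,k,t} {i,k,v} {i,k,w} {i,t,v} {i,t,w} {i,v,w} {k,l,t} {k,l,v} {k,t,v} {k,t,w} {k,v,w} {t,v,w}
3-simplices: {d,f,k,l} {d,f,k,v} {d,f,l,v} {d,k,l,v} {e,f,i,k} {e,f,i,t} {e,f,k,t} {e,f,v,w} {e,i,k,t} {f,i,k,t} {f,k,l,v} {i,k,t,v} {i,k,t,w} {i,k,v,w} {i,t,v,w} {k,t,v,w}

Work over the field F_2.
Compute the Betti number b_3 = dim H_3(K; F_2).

n_0=10 n_1=38 n_2=38 n_3=16  [Z2]
∂1: piv[ad,ae,af,ai,ak,at,dl,dv,ew] rk=9  ker:de,df,dk,dt,ef,ei,ek,et,ev,fi,fk,fl,ft,fv,fw,ik,il,it,iv,iw,kl,kt,kv,kw,lt,lv,tv,tw,vw
∂2: piv[adf,aek,ait,dfk,dfl,dfv,dkl,dkv,dlv,efi,efk,eft,efv,efw,eik,eit,ekt,evw,flt,ikv,ikw,itv,itw,ivw] rk=24  ker:fik,fit,fkl,fkt,fkv,flv,fvw,ikt,klt,klv,ktv,ktw,kvw,tvw
∂3: piv[dfkl,dfkv,dflv,dklv,efik,efit,efkt,efvw,eikt,iktv,iktw,ikvw,itvw] rk=13  ker:fikt,fklv,ktvw
b_3=(16−13)−0=3

b_3=3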